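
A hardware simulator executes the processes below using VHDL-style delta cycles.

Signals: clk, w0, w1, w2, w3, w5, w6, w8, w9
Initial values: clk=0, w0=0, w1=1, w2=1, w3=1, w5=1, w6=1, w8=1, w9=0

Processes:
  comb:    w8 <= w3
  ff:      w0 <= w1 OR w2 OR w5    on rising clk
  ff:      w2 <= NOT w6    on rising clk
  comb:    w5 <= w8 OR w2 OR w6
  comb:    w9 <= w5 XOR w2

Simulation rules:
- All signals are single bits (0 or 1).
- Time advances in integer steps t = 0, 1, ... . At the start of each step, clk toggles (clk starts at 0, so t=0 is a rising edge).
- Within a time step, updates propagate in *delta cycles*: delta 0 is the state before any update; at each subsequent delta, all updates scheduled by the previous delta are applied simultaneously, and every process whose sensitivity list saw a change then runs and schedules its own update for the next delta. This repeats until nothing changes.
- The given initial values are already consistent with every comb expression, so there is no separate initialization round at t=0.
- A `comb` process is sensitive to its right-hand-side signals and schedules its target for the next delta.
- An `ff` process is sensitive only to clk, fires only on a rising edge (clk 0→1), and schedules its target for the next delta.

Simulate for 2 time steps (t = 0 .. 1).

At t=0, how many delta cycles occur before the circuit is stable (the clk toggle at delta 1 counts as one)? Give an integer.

3

t0.Δ0 w2=1 clk=0 w5=1 w9=0 w6=1 w1=1 w8=1 w3=1 w0=0
t0.Δ1 w2=1 clk=1 w5=1 w9=0 w6=1 w1=1 w8=1 w3=1 w0=0
t0.Δ2 w2=0 clk=1 w5=1 w9=0 w6=1 w1=1 w8=1 w3=1 w0=1
t0.Δ3 w2=0 clk=1 w5=1 w9=1 w6=1 w1=1 w8=1 w3=1 w0=1
t1.Δ0 w2=0 clk=1 w5=1 w9=1 w6=1 w1=1 w8=1 w3=1 w0=1
t1.Δ1 w2=0 clk=0 w5=1 w9=1 w6=1 w1=1 w8=1 w3=1 w0=1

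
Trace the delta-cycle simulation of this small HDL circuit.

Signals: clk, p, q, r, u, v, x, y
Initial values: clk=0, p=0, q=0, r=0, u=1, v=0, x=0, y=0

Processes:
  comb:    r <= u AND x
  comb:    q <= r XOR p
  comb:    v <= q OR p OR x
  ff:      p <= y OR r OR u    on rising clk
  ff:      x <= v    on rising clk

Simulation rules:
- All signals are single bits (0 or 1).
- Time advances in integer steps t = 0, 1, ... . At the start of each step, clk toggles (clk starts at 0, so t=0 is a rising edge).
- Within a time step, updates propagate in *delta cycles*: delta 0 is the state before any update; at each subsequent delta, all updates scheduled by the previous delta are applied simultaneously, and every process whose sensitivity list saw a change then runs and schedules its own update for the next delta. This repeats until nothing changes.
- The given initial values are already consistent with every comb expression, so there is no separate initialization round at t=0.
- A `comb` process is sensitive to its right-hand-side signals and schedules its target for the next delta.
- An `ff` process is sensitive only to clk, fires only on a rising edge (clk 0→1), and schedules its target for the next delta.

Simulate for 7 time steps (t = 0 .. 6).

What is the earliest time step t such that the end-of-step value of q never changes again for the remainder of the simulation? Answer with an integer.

2

t0.Δ0 p=0 r=0 clk=0 v=0 q=0 u=1 y=0 x=0
t0.Δ1 p=0 r=0 clk=1 v=0 q=0 u=1 y=0 x=0
t0.Δ2 p=1 r=0 clk=1 v=0 q=0 u=1 y=0 x=0
t0.Δ3 p=1 r=0 clk=1 v=1 q=1 u=1 y=0 x=0
t1.Δ0 p=1 r=0 clk=1 v=1 q=1 u=1 y=0 x=0
t1.Δ1 p=1 r=0 clk=0 v=1 q=1 u=1 y=0 x=0
t2.Δ0 p=1 r=0 clk=0 v=1 q=1 u=1 y=0 x=0
t2.Δ1 p=1 r=0 clk=1 v=1 q=1 u=1 y=0 x=0
t2.Δ2 p=1 r=0 clk=1 v=1 q=1 u=1 y=0 x=1
t2.Δ3 p=1 r=1 clk=1 v=1 q=1 u=1 y=0 x=1
t2.Δ4 p=1 r=1 clk=1 v=1 q=0 u=1 y=0 x=1
t3.Δ0 p=1 r=1 clk=1 v=1 q=0 u=1 y=0 x=1
t3.Δ1 p=1 r=1 clk=0 v=1 q=0 u=1 y=0 x=1
t4.Δ0 p=1 r=1 clk=0 v=1 q=0 u=1 y=0 x=1
t4.Δ1 p=1 r=1 clk=1 v=1 q=0 u=1 y=0 x=1
t5.Δ0 p=1 r=1 clk=1 v=1 q=0 u=1 y=0 x=1
t5.Δ1 p=1 r=1 clk=0 v=1 q=0 u=1 y=0 x=1
t6.Δ0 p=1 r=1 clk=0 v=1 q=0 u=1 y=0 x=1
t6.Δ1 p=1 r=1 clk=1 v=1 q=0 u=1 y=0 x=1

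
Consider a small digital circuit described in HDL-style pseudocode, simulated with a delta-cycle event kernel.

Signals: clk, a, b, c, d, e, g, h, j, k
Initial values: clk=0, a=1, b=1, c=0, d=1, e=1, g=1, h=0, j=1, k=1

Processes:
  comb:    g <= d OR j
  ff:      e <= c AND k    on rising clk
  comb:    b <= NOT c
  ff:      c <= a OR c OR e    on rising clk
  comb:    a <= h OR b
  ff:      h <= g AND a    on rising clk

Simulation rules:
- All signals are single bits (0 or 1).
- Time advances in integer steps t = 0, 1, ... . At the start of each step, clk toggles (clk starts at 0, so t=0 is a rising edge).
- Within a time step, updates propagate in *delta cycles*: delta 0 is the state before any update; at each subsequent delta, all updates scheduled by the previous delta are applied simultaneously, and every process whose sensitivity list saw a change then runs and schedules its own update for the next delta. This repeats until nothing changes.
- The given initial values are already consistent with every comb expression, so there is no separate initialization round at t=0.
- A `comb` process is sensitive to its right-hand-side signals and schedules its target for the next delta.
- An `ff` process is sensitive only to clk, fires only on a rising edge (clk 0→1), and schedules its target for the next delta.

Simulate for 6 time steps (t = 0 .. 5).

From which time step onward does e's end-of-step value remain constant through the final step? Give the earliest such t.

t=0 Δ0: e=1 k=1 c=0 clk=0 g=1 h=0 b=1 j=1 a=1 d=1
  Δ1: clk:0→1
  Δ2: e:1→0, c:0→1, h:0→1
  Δ3: b:1→0
  (3Δ to stable)
t=1 Δ0: e=0 k=1 c=1 clk=1 g=1 h=1 b=0 j=1 a=1 d=1
  Δ1: clk:1→0
  (1Δ to stable)
t=2 Δ0: e=0 k=1 c=1 clk=0 g=1 h=1 b=0 j=1 a=1 d=1
  Δ1: clk:0→1
  Δ2: e:0→1
  (2Δ to stable)
t=3 Δ0: e=1 k=1 c=1 clk=1 g=1 h=1 b=0 j=1 a=1 d=1
  Δ1: clk:1→0
  (1Δ to stable)
t=4 Δ0: e=1 k=1 c=1 clk=0 g=1 h=1 b=0 j=1 a=1 d=1
  Δ1: clk:0→1
  (1Δ to stable)
t=5 Δ0: e=1 k=1 c=1 clk=1 g=1 h=1 b=0 j=1 a=1 d=1
  Δ1: clk:1→0
  (1Δ to stable)

2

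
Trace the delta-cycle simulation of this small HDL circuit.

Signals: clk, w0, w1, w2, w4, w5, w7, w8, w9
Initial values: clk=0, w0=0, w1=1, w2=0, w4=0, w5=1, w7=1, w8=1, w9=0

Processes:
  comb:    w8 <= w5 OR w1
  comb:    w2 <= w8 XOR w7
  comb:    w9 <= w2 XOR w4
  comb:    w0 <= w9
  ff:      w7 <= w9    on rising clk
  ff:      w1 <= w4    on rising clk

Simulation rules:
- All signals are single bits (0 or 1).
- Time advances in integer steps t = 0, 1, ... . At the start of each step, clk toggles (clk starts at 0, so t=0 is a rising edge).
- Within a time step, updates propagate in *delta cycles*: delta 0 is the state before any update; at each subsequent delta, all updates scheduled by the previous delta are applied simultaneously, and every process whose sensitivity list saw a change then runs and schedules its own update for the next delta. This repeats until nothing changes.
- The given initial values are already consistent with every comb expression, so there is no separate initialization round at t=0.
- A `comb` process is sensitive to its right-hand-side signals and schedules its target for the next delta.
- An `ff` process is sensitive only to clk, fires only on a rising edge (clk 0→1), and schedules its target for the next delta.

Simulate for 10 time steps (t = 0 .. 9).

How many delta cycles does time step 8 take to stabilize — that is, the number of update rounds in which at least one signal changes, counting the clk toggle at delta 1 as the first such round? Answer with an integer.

5

t=0 Δ0: w0=0 w2=0 w1=1 w4=0 w8=1 w5=1 w7=1 clk=0 w9=0
  Δ1: clk:0→1
  Δ2: w1:1→0, w7:1→0
  Δ3: w2:0→1
  Δ4: w9:0→1
  Δ5: w0:0→1
  (5Δ to stable)
t=1 Δ0: w0=1 w2=1 w1=0 w4=0 w8=1 w5=1 w7=0 clk=1 w9=1
  Δ1: clk:1→0
  (1Δ to stable)
t=2 Δ0: w0=1 w2=1 w1=0 w4=0 w8=1 w5=1 w7=0 clk=0 w9=1
  Δ1: clk:0→1
  Δ2: w7:0→1
  Δ3: w2:1→0
  Δ4: w9:1→0
  Δ5: w0:1→0
  (5Δ to stable)
t=3 Δ0: w0=0 w2=0 w1=0 w4=0 w8=1 w5=1 w7=1 clk=1 w9=0
  Δ1: clk:1→0
  (1Δ to stable)
t=4 Δ0: w0=0 w2=0 w1=0 w4=0 w8=1 w5=1 w7=1 clk=0 w9=0
  Δ1: clk:0→1
  Δ2: w7:1→0
  Δ3: w2:0→1
  Δ4: w9:0→1
  Δ5: w0:0→1
  (5Δ to stable)
t=5 Δ0: w0=1 w2=1 w1=0 w4=0 w8=1 w5=1 w7=0 clk=1 w9=1
  Δ1: clk:1→0
  (1Δ to stable)
t=6 Δ0: w0=1 w2=1 w1=0 w4=0 w8=1 w5=1 w7=0 clk=0 w9=1
  Δ1: clk:0→1
  Δ2: w7:0→1
  Δ3: w2:1→0
  Δ4: w9:1→0
  Δ5: w0:1→0
  (5Δ to stable)
t=7 Δ0: w0=0 w2=0 w1=0 w4=0 w8=1 w5=1 w7=1 clk=1 w9=0
  Δ1: clk:1→0
  (1Δ to stable)
t=8 Δ0: w0=0 w2=0 w1=0 w4=0 w8=1 w5=1 w7=1 clk=0 w9=0
  Δ1: clk:0→1
  Δ2: w7:1→0
  Δ3: w2:0→1
  Δ4: w9:0→1
  Δ5: w0:0→1
  (5Δ to stable)
t=9 Δ0: w0=1 w2=1 w1=0 w4=0 w8=1 w5=1 w7=0 clk=1 w9=1
  Δ1: clk:1→0
  (1Δ to stable)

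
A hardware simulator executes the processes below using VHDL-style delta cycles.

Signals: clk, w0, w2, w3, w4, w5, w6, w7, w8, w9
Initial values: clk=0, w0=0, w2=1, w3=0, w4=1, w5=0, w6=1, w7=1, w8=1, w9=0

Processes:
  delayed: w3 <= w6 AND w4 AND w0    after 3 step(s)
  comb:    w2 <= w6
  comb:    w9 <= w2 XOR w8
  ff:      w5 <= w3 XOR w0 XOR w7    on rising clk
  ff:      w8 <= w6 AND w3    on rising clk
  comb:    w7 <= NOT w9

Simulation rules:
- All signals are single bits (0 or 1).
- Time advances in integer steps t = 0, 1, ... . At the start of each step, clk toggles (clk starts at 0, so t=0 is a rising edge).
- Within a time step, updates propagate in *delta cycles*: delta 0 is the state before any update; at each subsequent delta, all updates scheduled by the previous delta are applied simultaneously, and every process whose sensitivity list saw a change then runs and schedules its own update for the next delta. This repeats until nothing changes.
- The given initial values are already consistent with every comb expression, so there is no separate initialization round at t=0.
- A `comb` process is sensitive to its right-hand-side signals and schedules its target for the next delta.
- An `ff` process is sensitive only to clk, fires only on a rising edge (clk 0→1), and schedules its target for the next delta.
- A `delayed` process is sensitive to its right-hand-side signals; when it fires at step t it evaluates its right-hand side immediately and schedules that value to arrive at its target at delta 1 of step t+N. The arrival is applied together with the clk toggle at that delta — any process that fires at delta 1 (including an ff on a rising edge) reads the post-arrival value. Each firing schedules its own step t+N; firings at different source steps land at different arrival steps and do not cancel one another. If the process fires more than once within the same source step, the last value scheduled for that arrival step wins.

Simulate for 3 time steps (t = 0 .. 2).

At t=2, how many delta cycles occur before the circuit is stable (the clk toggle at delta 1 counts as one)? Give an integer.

t=0 Δ0: w9=0 w6=1 w5=0 w8=1 w3=0 w0=0 w4=1 clk=0 w7=1 w2=1
  Δ1: clk:0→1
  Δ2: w5:0→1, w8:1→0
  Δ3: w9:0→1
  Δ4: w7:1→0
  (4Δ to stable)
t=1 Δ0: w9=1 w6=1 w5=1 w8=0 w3=0 w0=0 w4=1 clk=1 w7=0 w2=1
  Δ1: clk:1→0
  (1Δ to stable)
t=2 Δ0: w9=1 w6=1 w5=1 w8=0 w3=0 w0=0 w4=1 clk=0 w7=0 w2=1
  Δ1: clk:0→1
  Δ2: w5:1→0
  (2Δ to stable)

2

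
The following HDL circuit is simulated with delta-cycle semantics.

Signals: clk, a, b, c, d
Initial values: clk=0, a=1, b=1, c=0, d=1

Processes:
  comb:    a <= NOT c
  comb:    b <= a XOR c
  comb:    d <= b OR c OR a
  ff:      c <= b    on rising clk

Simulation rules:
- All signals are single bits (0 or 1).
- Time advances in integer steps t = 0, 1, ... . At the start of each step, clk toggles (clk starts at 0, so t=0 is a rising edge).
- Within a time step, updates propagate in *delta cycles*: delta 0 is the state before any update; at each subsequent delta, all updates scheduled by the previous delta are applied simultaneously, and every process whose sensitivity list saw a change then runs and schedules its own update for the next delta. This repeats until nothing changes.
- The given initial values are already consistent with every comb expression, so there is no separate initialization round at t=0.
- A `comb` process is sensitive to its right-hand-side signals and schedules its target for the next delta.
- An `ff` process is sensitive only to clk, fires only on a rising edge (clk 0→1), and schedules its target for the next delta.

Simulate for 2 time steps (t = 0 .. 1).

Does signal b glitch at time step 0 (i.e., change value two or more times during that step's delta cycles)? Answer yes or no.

t=0 Δ0: a=1 b=1 c=0 clk=0 d=1
  Δ1: clk:0→1
  Δ2: c:0→1
  Δ3: a:1→0, b:1→0
  Δ4: b:0→1
  (4Δ to stable)
t=1 Δ0: a=0 b=1 c=1 clk=1 d=1
  Δ1: clk:1→0
  (1Δ to stable)

yes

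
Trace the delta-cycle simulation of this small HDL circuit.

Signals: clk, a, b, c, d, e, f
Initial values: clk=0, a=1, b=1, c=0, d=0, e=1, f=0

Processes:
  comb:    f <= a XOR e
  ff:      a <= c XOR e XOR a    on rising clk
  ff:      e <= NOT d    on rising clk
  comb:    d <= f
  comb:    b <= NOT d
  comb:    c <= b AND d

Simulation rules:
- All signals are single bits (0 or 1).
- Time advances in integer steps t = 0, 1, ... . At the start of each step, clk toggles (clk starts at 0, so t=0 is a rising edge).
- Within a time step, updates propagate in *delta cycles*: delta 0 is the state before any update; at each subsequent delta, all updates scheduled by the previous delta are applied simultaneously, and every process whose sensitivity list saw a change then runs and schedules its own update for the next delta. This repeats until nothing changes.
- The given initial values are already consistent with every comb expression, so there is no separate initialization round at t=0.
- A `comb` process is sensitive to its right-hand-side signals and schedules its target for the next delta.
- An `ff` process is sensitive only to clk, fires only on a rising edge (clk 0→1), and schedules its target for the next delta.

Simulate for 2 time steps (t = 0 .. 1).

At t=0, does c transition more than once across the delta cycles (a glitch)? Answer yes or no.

yes

[bits: c,e,a,f,clk,b,d]
t=0: Δ0=0110010 Δ1=0110110 Δ2=0100110 Δ3=0101110 Δ4=0101111 Δ5=1101101 Δ6=0101101 | 6Δ
t=1: Δ0=0101101 Δ1=0101001 | 1Δ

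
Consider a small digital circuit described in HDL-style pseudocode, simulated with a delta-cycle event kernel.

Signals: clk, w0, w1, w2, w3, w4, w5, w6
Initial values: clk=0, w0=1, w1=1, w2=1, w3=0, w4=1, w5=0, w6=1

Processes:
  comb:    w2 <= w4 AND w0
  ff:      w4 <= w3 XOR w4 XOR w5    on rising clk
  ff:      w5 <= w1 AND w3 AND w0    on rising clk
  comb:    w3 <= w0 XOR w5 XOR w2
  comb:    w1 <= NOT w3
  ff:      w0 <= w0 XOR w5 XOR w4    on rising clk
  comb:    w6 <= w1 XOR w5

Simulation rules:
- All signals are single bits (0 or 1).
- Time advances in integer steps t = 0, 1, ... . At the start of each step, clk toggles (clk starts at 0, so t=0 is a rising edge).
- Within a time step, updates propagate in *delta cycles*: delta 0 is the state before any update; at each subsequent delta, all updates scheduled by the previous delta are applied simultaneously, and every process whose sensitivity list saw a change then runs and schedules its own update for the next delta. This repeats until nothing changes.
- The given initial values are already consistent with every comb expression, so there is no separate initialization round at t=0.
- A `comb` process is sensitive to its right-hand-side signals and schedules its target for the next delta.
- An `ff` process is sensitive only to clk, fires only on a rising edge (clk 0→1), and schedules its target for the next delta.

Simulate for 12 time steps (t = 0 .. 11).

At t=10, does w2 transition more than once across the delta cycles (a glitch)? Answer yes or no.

t=0 Δ0: w0=1 clk=0 w4=1 w1=1 w6=1 w2=1 w5=0 w3=0
  Δ1: clk:0→1
  Δ2: w0:1→0
  Δ3: w2:1→0, w3:0→1
  Δ4: w1:1→0, w3:1→0
  Δ5: w1:0→1, w6:1→0
  Δ6: w6:0→1
  (6Δ to stable)
t=1 Δ0: w0=0 clk=1 w4=1 w1=1 w6=1 w2=0 w5=0 w3=0
  Δ1: clk:1→0
  (1Δ to stable)
t=2 Δ0: w0=0 clk=0 w4=1 w1=1 w6=1 w2=0 w5=0 w3=0
  Δ1: clk:0→1
  Δ2: w0:0→1
  Δ3: w2:0→1, w3:0→1
  Δ4: w1:1→0, w3:1→0
  Δ5: w1:0→1, w6:1→0
  Δ6: w6:0→1
  (6Δ to stable)
t=3 Δ0: w0=1 clk=1 w4=1 w1=1 w6=1 w2=1 w5=0 w3=0
  Δ1: clk:1→0
  (1Δ to stable)
t=4 Δ0: w0=1 clk=0 w4=1 w1=1 w6=1 w2=1 w5=0 w3=0
  Δ1: clk:0→1
  Δ2: w0:1→0
  Δ3: w2:1→0, w3:0→1
  Δ4: w1:1→0, w3:1→0
  Δ5: w1:0→1, w6:1→0
  Δ6: w6:0→1
  (6Δ to stable)
t=5 Δ0: w0=0 clk=1 w4=1 w1=1 w6=1 w2=0 w5=0 w3=0
  Δ1: clk:1→0
  (1Δ to stable)
t=6 Δ0: w0=0 clk=0 w4=1 w1=1 w6=1 w2=0 w5=0 w3=0
  Δ1: clk:0→1
  Δ2: w0:0→1
  Δ3: w2:0→1, w3:0→1
  Δ4: w1:1→0, w3:1→0
  Δ5: w1:0→1, w6:1→0
  Δ6: w6:0→1
  (6Δ to stable)
t=7 Δ0: w0=1 clk=1 w4=1 w1=1 w6=1 w2=1 w5=0 w3=0
  Δ1: clk:1→0
  (1Δ to stable)
t=8 Δ0: w0=1 clk=0 w4=1 w1=1 w6=1 w2=1 w5=0 w3=0
  Δ1: clk:0→1
  Δ2: w0:1→0
  Δ3: w2:1→0, w3:0→1
  Δ4: w1:1→0, w3:1→0
  Δ5: w1:0→1, w6:1→0
  Δ6: w6:0→1
  (6Δ to stable)
t=9 Δ0: w0=0 clk=1 w4=1 w1=1 w6=1 w2=0 w5=0 w3=0
  Δ1: clk:1→0
  (1Δ to stable)
t=10 Δ0: w0=0 clk=0 w4=1 w1=1 w6=1 w2=0 w5=0 w3=0
  Δ1: clk:0→1
  Δ2: w0:0→1
  Δ3: w2:0→1, w3:0→1
  Δ4: w1:1→0, w3:1→0
  Δ5: w1:0→1, w6:1→0
  Δ6: w6:0→1
  (6Δ to stable)
t=11 Δ0: w0=1 clk=1 w4=1 w1=1 w6=1 w2=1 w5=0 w3=0
  Δ1: clk:1→0
  (1Δ to stable)

no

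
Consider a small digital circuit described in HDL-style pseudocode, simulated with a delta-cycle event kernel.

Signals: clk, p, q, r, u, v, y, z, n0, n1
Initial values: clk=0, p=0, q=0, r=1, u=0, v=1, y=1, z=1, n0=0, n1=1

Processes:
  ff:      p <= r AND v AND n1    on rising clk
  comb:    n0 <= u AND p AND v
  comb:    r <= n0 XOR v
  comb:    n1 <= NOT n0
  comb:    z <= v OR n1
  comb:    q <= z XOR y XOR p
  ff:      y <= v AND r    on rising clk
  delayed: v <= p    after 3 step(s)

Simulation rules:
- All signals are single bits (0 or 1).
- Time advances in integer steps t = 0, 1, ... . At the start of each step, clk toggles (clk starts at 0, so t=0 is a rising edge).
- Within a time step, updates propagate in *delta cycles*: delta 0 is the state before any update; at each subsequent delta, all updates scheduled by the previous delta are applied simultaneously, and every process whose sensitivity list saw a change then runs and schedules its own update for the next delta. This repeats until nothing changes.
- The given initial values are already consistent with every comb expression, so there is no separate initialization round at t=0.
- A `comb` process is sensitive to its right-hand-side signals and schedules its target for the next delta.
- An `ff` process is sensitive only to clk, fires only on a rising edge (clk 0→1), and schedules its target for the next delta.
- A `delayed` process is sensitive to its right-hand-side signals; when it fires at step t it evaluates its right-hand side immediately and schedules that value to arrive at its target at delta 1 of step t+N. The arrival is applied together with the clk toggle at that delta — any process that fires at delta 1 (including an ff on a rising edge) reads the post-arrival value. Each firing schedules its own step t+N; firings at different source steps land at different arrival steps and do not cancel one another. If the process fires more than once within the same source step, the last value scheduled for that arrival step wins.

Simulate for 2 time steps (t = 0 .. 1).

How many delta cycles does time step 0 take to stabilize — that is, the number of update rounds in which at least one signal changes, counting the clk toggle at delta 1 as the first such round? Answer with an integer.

3

t=0 Δ0: r=1 u=0 p=0 z=1 y=1 q=0 n1=1 v=1 clk=0 n0=0
  Δ1: clk:0→1
  Δ2: p:0→1
  Δ3: q:0→1
  (3Δ to stable)
t=1 Δ0: r=1 u=0 p=1 z=1 y=1 q=1 n1=1 v=1 clk=1 n0=0
  Δ1: clk:1→0
  (1Δ to stable)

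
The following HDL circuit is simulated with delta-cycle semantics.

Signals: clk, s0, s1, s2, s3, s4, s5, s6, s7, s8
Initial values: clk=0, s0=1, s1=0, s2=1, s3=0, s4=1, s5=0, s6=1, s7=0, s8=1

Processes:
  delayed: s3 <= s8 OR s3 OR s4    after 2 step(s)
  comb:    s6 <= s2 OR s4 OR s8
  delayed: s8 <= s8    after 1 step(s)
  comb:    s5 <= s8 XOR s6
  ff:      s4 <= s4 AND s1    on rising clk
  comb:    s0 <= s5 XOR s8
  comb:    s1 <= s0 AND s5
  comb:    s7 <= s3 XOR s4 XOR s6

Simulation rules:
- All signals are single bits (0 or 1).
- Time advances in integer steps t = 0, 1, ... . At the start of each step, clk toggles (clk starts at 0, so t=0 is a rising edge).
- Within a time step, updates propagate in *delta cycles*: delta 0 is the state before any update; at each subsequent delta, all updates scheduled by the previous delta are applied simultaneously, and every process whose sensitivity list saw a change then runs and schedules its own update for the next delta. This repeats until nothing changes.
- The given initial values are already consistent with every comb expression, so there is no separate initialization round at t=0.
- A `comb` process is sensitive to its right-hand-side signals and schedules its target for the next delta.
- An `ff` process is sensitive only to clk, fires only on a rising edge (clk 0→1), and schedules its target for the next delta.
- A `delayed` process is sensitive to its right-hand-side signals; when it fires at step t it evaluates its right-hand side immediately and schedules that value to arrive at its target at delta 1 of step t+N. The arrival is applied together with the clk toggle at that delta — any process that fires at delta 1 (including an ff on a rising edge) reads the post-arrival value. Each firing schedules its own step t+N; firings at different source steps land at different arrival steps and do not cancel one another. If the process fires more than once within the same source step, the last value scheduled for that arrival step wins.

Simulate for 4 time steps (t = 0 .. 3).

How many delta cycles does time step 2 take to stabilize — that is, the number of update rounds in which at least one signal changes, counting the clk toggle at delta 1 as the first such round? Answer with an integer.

t0.Δ0 s3=0 s8=1 clk=0 s5=0 s0=1 s1=0 s6=1 s4=1 s2=1 s7=0
t0.Δ1 s3=0 s8=1 clk=1 s5=0 s0=1 s1=0 s6=1 s4=1 s2=1 s7=0
t0.Δ2 s3=0 s8=1 clk=1 s5=0 s0=1 s1=0 s6=1 s4=0 s2=1 s7=0
t0.Δ3 s3=0 s8=1 clk=1 s5=0 s0=1 s1=0 s6=1 s4=0 s2=1 s7=1
t1.Δ0 s3=0 s8=1 clk=1 s5=0 s0=1 s1=0 s6=1 s4=0 s2=1 s7=1
t1.Δ1 s3=0 s8=1 clk=0 s5=0 s0=1 s1=0 s6=1 s4=0 s2=1 s7=1
t2.Δ0 s3=0 s8=1 clk=0 s5=0 s0=1 s1=0 s6=1 s4=0 s2=1 s7=1
t2.Δ1 s3=1 s8=1 clk=1 s5=0 s0=1 s1=0 s6=1 s4=0 s2=1 s7=1
t2.Δ2 s3=1 s8=1 clk=1 s5=0 s0=1 s1=0 s6=1 s4=0 s2=1 s7=0
t3.Δ0 s3=1 s8=1 clk=1 s5=0 s0=1 s1=0 s6=1 s4=0 s2=1 s7=0
t3.Δ1 s3=1 s8=1 clk=0 s5=0 s0=1 s1=0 s6=1 s4=0 s2=1 s7=0

2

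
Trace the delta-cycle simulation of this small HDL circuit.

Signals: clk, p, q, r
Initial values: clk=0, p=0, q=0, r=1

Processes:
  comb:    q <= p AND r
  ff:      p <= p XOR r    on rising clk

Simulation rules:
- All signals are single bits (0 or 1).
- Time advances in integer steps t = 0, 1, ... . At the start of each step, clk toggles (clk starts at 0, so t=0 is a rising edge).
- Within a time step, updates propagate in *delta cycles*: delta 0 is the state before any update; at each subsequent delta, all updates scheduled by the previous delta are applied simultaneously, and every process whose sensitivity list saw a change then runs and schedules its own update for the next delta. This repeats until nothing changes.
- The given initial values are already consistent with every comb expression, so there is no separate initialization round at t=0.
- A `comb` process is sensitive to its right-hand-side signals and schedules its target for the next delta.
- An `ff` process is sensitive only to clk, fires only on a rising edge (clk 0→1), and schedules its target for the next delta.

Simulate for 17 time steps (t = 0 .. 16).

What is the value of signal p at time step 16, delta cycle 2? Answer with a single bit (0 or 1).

[bits: p,q,r,clk]
t=0: Δ0=0010 Δ1=0011 Δ2=1011 Δ3=1111 | 3Δ
t=1: Δ0=1111 Δ1=1110 | 1Δ
t=2: Δ0=1110 Δ1=1111 Δ2=0111 Δ3=0011 | 3Δ
t=3: Δ0=0011 Δ1=0010 | 1Δ
t=4: Δ0=0010 Δ1=0011 Δ2=1011 Δ3=1111 | 3Δ
t=5: Δ0=1111 Δ1=1110 | 1Δ
t=6: Δ0=1110 Δ1=1111 Δ2=0111 Δ3=0011 | 3Δ
t=7: Δ0=0011 Δ1=0010 | 1Δ
t=8: Δ0=0010 Δ1=0011 Δ2=1011 Δ3=1111 | 3Δ
t=9: Δ0=1111 Δ1=1110 | 1Δ
t=10: Δ0=1110 Δ1=1111 Δ2=0111 Δ3=0011 | 3Δ
t=11: Δ0=0011 Δ1=0010 | 1Δ
t=12: Δ0=0010 Δ1=0011 Δ2=1011 Δ3=1111 | 3Δ
t=13: Δ0=1111 Δ1=1110 | 1Δ
t=14: Δ0=1110 Δ1=1111 Δ2=0111 Δ3=0011 | 3Δ
t=15: Δ0=0011 Δ1=0010 | 1Δ
t=16: Δ0=0010 Δ1=0011 Δ2=1011 Δ3=1111 | 3Δ

1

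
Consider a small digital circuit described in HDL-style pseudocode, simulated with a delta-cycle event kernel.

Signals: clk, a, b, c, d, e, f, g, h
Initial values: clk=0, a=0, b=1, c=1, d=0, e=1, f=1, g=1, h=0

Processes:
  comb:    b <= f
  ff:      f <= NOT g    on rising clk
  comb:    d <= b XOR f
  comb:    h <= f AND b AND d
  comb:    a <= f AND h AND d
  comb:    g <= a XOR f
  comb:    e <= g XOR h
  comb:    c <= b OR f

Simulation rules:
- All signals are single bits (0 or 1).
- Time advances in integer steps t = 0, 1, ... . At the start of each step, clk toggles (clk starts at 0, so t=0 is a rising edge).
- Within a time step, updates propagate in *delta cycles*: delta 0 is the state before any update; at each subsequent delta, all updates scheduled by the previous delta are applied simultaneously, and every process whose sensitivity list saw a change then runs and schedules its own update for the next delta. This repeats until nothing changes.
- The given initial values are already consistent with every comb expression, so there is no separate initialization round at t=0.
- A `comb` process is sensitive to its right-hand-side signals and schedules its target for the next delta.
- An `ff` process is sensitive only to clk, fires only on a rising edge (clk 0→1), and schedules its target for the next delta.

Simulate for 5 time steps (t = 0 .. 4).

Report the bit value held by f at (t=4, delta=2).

t=0 Δ0: a=0 f=1 clk=0 d=0 b=1 h=0 e=1 c=1 g=1
  Δ1: clk:0→1
  Δ2: f:1→0
  Δ3: d:0→1, b:1→0, g:1→0
  Δ4: d:1→0, e:1→0, c:1→0
  (4Δ to stable)
t=1 Δ0: a=0 f=0 clk=1 d=0 b=0 h=0 e=0 c=0 g=0
  Δ1: clk:1→0
  (1Δ to stable)
t=2 Δ0: a=0 f=0 clk=0 d=0 b=0 h=0 e=0 c=0 g=0
  Δ1: clk:0→1
  Δ2: f:0→1
  Δ3: d:0→1, b:0→1, c:0→1, g:0→1
  Δ4: d:1→0, h:0→1, e:0→1
  Δ5: h:1→0, e:1→0
  Δ6: e:0→1
  (6Δ to stable)
t=3 Δ0: a=0 f=1 clk=1 d=0 b=1 h=0 e=1 c=1 g=1
  Δ1: clk:1→0
  (1Δ to stable)
t=4 Δ0: a=0 f=1 clk=0 d=0 b=1 h=0 e=1 c=1 g=1
  Δ1: clk:0→1
  Δ2: f:1→0
  Δ3: d:0→1, b:1→0, g:1→0
  Δ4: d:1→0, e:1→0, c:1→0
  (4Δ to stable)

0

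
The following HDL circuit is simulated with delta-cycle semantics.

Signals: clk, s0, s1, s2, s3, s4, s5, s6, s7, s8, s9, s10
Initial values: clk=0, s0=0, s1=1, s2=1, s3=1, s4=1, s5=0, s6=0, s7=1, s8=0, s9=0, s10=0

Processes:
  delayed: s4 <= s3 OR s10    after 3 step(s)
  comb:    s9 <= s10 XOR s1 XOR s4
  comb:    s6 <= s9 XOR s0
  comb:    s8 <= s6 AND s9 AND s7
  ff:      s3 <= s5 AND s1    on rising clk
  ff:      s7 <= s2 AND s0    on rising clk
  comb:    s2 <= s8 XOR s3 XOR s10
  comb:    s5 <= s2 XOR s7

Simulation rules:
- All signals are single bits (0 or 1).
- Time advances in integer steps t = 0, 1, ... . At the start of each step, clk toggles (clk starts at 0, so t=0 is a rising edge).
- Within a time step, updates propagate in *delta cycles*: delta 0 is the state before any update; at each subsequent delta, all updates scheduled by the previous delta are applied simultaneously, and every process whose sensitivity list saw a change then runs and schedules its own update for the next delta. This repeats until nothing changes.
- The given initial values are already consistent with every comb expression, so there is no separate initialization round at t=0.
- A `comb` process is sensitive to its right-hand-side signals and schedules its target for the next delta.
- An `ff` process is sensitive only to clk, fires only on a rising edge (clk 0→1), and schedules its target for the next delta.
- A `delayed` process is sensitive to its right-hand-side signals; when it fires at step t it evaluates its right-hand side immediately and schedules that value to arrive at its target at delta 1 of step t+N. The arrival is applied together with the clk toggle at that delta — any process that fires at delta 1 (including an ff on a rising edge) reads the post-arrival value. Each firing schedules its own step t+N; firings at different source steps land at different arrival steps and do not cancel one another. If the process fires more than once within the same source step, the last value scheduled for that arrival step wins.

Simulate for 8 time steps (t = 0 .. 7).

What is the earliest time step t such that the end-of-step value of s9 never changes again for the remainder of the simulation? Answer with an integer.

3

t=0 Δ0: s10=0 s2=1 s3=1 s1=1 s6=0 s9=0 clk=0 s0=0 s5=0 s7=1 s4=1 s8=0
  Δ1: clk:0→1
  Δ2: s3:1→0, s7:1→0
  Δ3: s2:1→0, s5:0→1
  Δ4: s5:1→0
  (4Δ to stable)
t=1 Δ0: s10=0 s2=0 s3=0 s1=1 s6=0 s9=0 clk=1 s0=0 s5=0 s7=0 s4=1 s8=0
  Δ1: clk:1→0
  (1Δ to stable)
t=2 Δ0: s10=0 s2=0 s3=0 s1=1 s6=0 s9=0 clk=0 s0=0 s5=0 s7=0 s4=1 s8=0
  Δ1: clk:0→1
  (1Δ to stable)
t=3 Δ0: s10=0 s2=0 s3=0 s1=1 s6=0 s9=0 clk=1 s0=0 s5=0 s7=0 s4=1 s8=0
  Δ1: clk:1→0, s4:1→0
  Δ2: s9:0→1
  Δ3: s6:0→1
  (3Δ to stable)
t=4 Δ0: s10=0 s2=0 s3=0 s1=1 s6=1 s9=1 clk=0 s0=0 s5=0 s7=0 s4=0 s8=0
  Δ1: clk:0→1
  (1Δ to stable)
t=5 Δ0: s10=0 s2=0 s3=0 s1=1 s6=1 s9=1 clk=1 s0=0 s5=0 s7=0 s4=0 s8=0
  Δ1: clk:1→0
  (1Δ to stable)
t=6 Δ0: s10=0 s2=0 s3=0 s1=1 s6=1 s9=1 clk=0 s0=0 s5=0 s7=0 s4=0 s8=0
  Δ1: clk:0→1
  (1Δ to stable)
t=7 Δ0: s10=0 s2=0 s3=0 s1=1 s6=1 s9=1 clk=1 s0=0 s5=0 s7=0 s4=0 s8=0
  Δ1: clk:1→0
  (1Δ to stable)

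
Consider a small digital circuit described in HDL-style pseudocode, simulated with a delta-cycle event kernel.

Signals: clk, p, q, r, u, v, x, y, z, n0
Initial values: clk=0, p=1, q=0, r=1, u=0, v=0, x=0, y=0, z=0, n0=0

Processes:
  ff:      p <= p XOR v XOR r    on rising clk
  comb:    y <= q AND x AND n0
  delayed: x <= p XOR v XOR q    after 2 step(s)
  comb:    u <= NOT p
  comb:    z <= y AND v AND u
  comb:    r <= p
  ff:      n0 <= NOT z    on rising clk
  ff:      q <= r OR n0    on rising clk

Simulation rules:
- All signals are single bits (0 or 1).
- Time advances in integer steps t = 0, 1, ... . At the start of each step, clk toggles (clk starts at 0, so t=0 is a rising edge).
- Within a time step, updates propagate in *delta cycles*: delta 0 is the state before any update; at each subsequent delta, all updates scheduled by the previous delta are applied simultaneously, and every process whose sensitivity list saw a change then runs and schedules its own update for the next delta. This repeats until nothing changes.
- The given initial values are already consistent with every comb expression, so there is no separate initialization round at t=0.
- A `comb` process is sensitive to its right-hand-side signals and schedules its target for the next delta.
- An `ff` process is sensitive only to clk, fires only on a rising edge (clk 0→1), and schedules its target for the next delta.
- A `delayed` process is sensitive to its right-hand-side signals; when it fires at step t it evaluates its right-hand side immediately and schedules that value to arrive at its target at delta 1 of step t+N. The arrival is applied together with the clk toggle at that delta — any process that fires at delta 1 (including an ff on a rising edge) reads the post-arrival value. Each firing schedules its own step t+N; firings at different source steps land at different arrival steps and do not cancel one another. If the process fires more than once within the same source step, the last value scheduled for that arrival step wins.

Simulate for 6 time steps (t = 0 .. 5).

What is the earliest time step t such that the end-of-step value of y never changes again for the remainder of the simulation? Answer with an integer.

t0.Δ0 q=0 p=1 y=0 r=1 clk=0 x=0 z=0 v=0 n0=0 u=0
t0.Δ1 q=0 p=1 y=0 r=1 clk=1 x=0 z=0 v=0 n0=0 u=0
t0.Δ2 q=1 p=0 y=0 r=1 clk=1 x=0 z=0 v=0 n0=1 u=0
t0.Δ3 q=1 p=0 y=0 r=0 clk=1 x=0 z=0 v=0 n0=1 u=1
t1.Δ0 q=1 p=0 y=0 r=0 clk=1 x=0 z=0 v=0 n0=1 u=1
t1.Δ1 q=1 p=0 y=0 r=0 clk=0 x=0 z=0 v=0 n0=1 u=1
t2.Δ0 q=1 p=0 y=0 r=0 clk=0 x=0 z=0 v=0 n0=1 u=1
t2.Δ1 q=1 p=0 y=0 r=0 clk=1 x=1 z=0 v=0 n0=1 u=1
t2.Δ2 q=1 p=0 y=1 r=0 clk=1 x=1 z=0 v=0 n0=1 u=1
t3.Δ0 q=1 p=0 y=1 r=0 clk=1 x=1 z=0 v=0 n0=1 u=1
t3.Δ1 q=1 p=0 y=1 r=0 clk=0 x=1 z=0 v=0 n0=1 u=1
t4.Δ0 q=1 p=0 y=1 r=0 clk=0 x=1 z=0 v=0 n0=1 u=1
t4.Δ1 q=1 p=0 y=1 r=0 clk=1 x=1 z=0 v=0 n0=1 u=1
t5.Δ0 q=1 p=0 y=1 r=0 clk=1 x=1 z=0 v=0 n0=1 u=1
t5.Δ1 q=1 p=0 y=1 r=0 clk=0 x=1 z=0 v=0 n0=1 u=1

2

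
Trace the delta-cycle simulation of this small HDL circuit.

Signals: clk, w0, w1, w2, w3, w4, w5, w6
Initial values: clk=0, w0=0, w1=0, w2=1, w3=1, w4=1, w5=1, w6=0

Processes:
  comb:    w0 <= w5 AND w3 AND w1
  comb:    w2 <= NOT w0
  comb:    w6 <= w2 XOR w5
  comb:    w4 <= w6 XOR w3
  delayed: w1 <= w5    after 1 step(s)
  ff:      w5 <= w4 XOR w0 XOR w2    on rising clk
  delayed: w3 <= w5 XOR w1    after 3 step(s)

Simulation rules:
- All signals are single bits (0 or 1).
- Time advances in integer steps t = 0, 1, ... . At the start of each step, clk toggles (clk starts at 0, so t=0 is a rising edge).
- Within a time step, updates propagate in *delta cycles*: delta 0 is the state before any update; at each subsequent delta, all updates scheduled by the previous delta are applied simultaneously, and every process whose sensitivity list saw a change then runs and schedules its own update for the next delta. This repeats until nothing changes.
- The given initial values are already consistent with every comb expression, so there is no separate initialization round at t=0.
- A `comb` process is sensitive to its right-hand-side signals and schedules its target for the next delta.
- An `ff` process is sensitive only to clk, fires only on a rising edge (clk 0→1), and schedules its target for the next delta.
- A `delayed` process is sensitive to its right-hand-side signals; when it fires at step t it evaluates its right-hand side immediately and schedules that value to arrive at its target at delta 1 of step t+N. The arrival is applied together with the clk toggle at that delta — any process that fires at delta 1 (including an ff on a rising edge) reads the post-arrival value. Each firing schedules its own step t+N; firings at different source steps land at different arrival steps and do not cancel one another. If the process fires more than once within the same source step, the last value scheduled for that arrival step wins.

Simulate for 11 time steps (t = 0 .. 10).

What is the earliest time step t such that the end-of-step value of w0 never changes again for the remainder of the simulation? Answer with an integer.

t=0 Δ0: w4=1 w1=0 w6=0 clk=0 w3=1 w0=0 w2=1 w5=1
  Δ1: clk:0→1
  Δ2: w5:1→0
  Δ3: w6:0→1
  Δ4: w4:1→0
  (4Δ to stable)
t=1 Δ0: w4=0 w1=0 w6=1 clk=1 w3=1 w0=0 w2=1 w5=0
  Δ1: clk:1→0
  (1Δ to stable)
t=2 Δ0: w4=0 w1=0 w6=1 clk=0 w3=1 w0=0 w2=1 w5=0
  Δ1: clk:0→1
  Δ2: w5:0→1
  Δ3: w6:1→0
  Δ4: w4:0→1
  (4Δ to stable)
t=3 Δ0: w4=1 w1=0 w6=0 clk=1 w3=1 w0=0 w2=1 w5=1
  Δ1: w1:0→1, clk:1→0, w3:1→0
  Δ2: w4:1→0
  (2Δ to stable)
t=4 Δ0: w4=0 w1=1 w6=0 clk=0 w3=0 w0=0 w2=1 w5=1
  Δ1: clk:0→1
  (1Δ to stable)
t=5 Δ0: w4=0 w1=1 w6=0 clk=1 w3=0 w0=0 w2=1 w5=1
  Δ1: clk:1→0, w3:0→1
  Δ2: w4:0→1, w0:0→1
  Δ3: w2:1→0
  Δ4: w6:0→1
  Δ5: w4:1→0
  (5Δ to stable)
t=6 Δ0: w4=0 w1=1 w6=1 clk=0 w3=1 w0=1 w2=0 w5=1
  Δ1: clk:0→1, w3:1→0
  Δ2: w4:0→1, w0:1→0
  Δ3: w2:0→1
  Δ4: w6:1→0
  Δ5: w4:1→0
  (5Δ to stable)
t=7 Δ0: w4=0 w1=1 w6=0 clk=1 w3=0 w0=0 w2=1 w5=1
  Δ1: clk:1→0
  (1Δ to stable)
t=8 Δ0: w4=0 w1=1 w6=0 clk=0 w3=0 w0=0 w2=1 w5=1
  Δ1: clk:0→1
  (1Δ to stable)
t=9 Δ0: w4=0 w1=1 w6=0 clk=1 w3=0 w0=0 w2=1 w5=1
  Δ1: clk:1→0
  (1Δ to stable)
t=10 Δ0: w4=0 w1=1 w6=0 clk=0 w3=0 w0=0 w2=1 w5=1
  Δ1: clk:0→1
  (1Δ to stable)

6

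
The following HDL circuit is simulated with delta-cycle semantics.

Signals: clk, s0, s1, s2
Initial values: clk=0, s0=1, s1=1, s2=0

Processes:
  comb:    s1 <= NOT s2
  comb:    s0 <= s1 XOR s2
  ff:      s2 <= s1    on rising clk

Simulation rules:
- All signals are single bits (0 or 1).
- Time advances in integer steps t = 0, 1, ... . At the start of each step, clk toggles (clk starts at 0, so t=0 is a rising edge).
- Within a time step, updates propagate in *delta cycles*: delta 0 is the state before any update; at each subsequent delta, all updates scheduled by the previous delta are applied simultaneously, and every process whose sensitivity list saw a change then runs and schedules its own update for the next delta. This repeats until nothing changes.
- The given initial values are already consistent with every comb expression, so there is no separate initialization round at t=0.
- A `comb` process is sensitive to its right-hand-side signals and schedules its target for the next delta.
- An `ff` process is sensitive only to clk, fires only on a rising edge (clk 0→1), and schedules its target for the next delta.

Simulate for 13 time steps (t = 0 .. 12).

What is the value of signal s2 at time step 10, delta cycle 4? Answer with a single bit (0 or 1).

[bits: s0,s2,clk,s1]
t=0: Δ0=1001 Δ1=1011 Δ2=1111 Δ3=0110 Δ4=1110 | 4Δ
t=1: Δ0=1110 Δ1=1100 | 1Δ
t=2: Δ0=1100 Δ1=1110 Δ2=1010 Δ3=0011 Δ4=1011 | 4Δ
t=3: Δ0=1011 Δ1=1001 | 1Δ
t=4: Δ0=1001 Δ1=1011 Δ2=1111 Δ3=0110 Δ4=1110 | 4Δ
t=5: Δ0=1110 Δ1=1100 | 1Δ
t=6: Δ0=1100 Δ1=1110 Δ2=1010 Δ3=0011 Δ4=1011 | 4Δ
t=7: Δ0=1011 Δ1=1001 | 1Δ
t=8: Δ0=1001 Δ1=1011 Δ2=1111 Δ3=0110 Δ4=1110 | 4Δ
t=9: Δ0=1110 Δ1=1100 | 1Δ
t=10: Δ0=1100 Δ1=1110 Δ2=1010 Δ3=0011 Δ4=1011 | 4Δ
t=11: Δ0=1011 Δ1=1001 | 1Δ
t=12: Δ0=1001 Δ1=1011 Δ2=1111 Δ3=0110 Δ4=1110 | 4Δ

0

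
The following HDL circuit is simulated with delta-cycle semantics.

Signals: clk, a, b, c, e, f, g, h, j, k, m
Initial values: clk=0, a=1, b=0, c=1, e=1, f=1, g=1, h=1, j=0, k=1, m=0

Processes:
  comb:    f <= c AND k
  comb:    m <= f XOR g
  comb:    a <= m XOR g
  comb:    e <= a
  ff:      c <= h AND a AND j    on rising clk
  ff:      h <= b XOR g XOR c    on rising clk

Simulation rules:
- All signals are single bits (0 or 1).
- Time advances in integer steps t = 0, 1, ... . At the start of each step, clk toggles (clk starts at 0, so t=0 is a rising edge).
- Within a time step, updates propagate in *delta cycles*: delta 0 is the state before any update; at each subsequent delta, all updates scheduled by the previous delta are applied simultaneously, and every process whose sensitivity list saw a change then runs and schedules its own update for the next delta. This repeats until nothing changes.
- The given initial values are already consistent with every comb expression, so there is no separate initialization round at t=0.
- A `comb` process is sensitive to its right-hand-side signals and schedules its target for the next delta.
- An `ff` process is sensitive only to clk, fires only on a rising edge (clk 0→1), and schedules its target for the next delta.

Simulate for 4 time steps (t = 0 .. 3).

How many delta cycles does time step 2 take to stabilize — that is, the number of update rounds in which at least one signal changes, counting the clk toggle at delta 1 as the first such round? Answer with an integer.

[bits: k,j,c,m,b,g,clk,e,f,h,a]
t=0: Δ0=10100101111 Δ1=10100111111 Δ2=10000111101 Δ3=10000111001 Δ4=10010111001 Δ5=10010111000 Δ6=10010110000 | 6Δ
t=1: Δ0=10010110000 Δ1=10010100000 | 1Δ
t=2: Δ0=10010100000 Δ1=10010110000 Δ2=10010110010 | 2Δ
t=3: Δ0=10010110010 Δ1=10010100010 | 1Δ

2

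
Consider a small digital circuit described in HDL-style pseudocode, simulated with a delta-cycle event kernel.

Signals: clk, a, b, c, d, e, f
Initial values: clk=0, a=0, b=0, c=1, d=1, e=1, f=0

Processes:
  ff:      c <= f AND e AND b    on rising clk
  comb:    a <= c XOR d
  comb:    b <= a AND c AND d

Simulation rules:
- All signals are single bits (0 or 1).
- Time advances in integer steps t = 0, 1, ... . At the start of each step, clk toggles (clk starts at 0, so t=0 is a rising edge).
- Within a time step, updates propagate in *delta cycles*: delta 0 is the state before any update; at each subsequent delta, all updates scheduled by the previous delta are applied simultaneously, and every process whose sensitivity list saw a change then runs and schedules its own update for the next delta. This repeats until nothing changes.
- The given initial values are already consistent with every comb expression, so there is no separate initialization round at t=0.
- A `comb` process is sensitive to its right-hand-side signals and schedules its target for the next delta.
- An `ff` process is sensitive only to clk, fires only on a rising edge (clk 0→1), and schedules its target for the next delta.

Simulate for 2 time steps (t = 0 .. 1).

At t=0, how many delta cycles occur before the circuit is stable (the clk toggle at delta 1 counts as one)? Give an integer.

t=0 Δ0: d=1 c=1 clk=0 f=0 a=0 e=1 b=0
  Δ1: clk:0→1
  Δ2: c:1→0
  Δ3: a:0→1
  (3Δ to stable)
t=1 Δ0: d=1 c=0 clk=1 f=0 a=1 e=1 b=0
  Δ1: clk:1→0
  (1Δ to stable)

3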